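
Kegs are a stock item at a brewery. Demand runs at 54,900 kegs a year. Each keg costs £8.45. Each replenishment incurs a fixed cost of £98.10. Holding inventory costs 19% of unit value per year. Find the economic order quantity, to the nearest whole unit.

Q* ≈ 2,590 kegs

Holding cost H = 0.19 × £8.45 = £1.6055 per unit per year.
EOQ = √(2DS / H) = √(2 × 54,900 × 98.1 / 1.6055).
= √(10,771,380 / 1.6055) = √6,709,050.1401 ≈ 2590.183.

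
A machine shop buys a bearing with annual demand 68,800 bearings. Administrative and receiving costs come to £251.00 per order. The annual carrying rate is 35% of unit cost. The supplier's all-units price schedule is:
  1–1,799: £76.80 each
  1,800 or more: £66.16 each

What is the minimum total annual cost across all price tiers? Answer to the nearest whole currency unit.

TC* ≈ £4,582,242

Holding cost per unit per year at price C is H = 0.35·C.
Evaluate total cost at each tier's feasible EOQ or, if the EOQ is below the tier, at the tier's minimum quantity.
EOQ at £76.80 = 1133.5 (feasible in tier 1): TC = 68,800×£76.80 + (68,800/1133.5)×251 + (1133.5/2)×0.35×£76.80 = £5,314,309.18.
EOQ at £66.16 = 1221.3 < 1800, so use break Q=1800: TC = 68,800×£66.16 + (68,800/1800.0)×251 + (1800.0/2)×0.35×£66.16 = £4,582,242.18.
Lowest total cost among the candidates is at Q = 1800.0.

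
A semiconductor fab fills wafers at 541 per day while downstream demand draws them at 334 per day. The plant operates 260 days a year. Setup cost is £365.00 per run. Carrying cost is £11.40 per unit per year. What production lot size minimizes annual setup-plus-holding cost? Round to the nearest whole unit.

Annual demand D = 334 × 260 = 86,840.
Production build-up factor (1 − d/p) = 1 − 334/541 = 0.3826.
Q* = √(2DS / (H(1 − d/p))) = √(2 × 86,840 × 365 / (11.4 × 0.3826)).
= √(63,393,200 / 4.3619) ≈ 3812.259.

Q* ≈ 3,812 wafers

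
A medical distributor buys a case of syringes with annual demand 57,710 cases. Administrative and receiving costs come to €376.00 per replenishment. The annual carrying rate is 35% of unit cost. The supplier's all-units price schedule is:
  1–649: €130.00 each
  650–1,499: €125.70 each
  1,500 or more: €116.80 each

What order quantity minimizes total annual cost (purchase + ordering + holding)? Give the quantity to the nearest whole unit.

Holding cost per unit per year at price C is H = 0.35·C.
Candidates are each tier's EOQ (if it falls in that tier) and each price-break quantity.
Tier 1 (€130.00): EOQ = 976.6 exceeds tier's upper bound 649, so this tier is dominated.
EOQ at €125.70 = 993.2 (feasible in tier 2): TC = 57,710×€125.70 + (57,710/993.2)×376 + (993.2/2)×0.35×€125.70 = €7,297,842.44.
EOQ at €116.80 = 1030.3 < 1500, so use break Q=1500: TC = 57,710×€116.80 + (57,710/1500.0)×376 + (1500.0/2)×0.35×€116.80 = €6,785,653.97.
Lowest total cost is €6,785,653.97 at Q = 1500.0.

Q* ≈ 1,500 cases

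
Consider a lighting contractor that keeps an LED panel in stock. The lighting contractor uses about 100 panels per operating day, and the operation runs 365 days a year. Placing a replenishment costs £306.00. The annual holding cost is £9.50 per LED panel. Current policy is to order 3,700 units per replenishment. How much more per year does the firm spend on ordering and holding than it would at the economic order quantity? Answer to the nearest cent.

Extra cost ≈ £6,026.18 per year

Annual demand D = 100 × 365 = 36,500.
EOQ = √(2DS/H) = √(2 × 36,500 × 306 / 9.5) ≈ 1533.42.
Cost at Q* = (D/Q*)S + (Q*/2)H = √(2DSH) ≈ £14,567.46.
Cost at Q = 3,700: (36,500/3,700)×306 + (3,700/2)×9.5 = £3,018.65 + £17,575.00 = £20,593.65.
Excess = £20,593.65 − £14,567.46 = £6,026.18.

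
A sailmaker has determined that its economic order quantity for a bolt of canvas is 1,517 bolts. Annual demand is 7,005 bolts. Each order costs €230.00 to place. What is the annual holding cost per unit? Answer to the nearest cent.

H ≈ €1.40

The basic EOQ model gives Q* = √(2DS/H); rearrange for the unknown.
From Q* = √(2DS/H): H = 2DS / Q*² = 2 × 7,005 × 230 / 1,517² = 1.4002.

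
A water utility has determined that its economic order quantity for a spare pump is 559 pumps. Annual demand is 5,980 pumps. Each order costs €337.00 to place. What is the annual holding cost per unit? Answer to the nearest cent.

Squaring Q* = √(2DS/H) gives Q*² = 2DS/H.
From Q* = √(2DS/H): H = 2DS / Q*² = 2 × 5,980 × 337 / 559² = 12.8984.

H ≈ €12.90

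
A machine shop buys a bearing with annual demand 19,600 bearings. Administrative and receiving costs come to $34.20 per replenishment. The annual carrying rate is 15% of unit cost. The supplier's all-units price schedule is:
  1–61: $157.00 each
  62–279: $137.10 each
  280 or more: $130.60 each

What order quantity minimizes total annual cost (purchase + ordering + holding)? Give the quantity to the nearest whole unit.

Q* ≈ 280 bearings

Holding cost per unit per year at price C is H = 0.15·C.
Candidates are each tier's EOQ (if it falls in that tier) and each price-break quantity.
Tier 1 ($157.00): EOQ = 238.6 exceeds tier's upper bound 61, so this tier is dominated.
EOQ at $137.10 = 255.3 (feasible in tier 2): TC = 19,600×$137.10 + (19,600/255.3)×34.2 + (255.3/2)×0.15×$137.10 = $2,692,410.74.
EOQ at $130.60 = 261.6 < 280, so use break Q=280: TC = 19,600×$130.60 + (19,600/280.0)×34.2 + (280.0/2)×0.15×$130.60 = $2,564,896.60.
Lowest total cost is $2,564,896.60 at Q = 280.0.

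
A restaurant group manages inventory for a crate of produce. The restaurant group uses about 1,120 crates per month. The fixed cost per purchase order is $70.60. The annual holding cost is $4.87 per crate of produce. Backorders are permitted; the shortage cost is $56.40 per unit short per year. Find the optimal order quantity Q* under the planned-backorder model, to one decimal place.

Annual demand D = 1,120 × 12 = 13,440.
With planned backorders, Q* = √(2DS/H) · √((H+B)/B).
√(2DS/H) = √(2 × 13,440 × 70.6 / 4.87) = 624.241.
√((H+B)/B) = √((4.87+56.4)/56.4) = 1.0423.
Q* ≈ 650.634.

Q* ≈ 650.6 crates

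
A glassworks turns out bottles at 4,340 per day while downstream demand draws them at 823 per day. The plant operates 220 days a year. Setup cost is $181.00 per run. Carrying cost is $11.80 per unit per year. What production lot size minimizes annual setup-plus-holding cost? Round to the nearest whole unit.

Annual demand D = 823 × 220 = 181,060.
Production build-up factor (1 − d/p) = 1 − 823/4,340 = 0.8104.
Q* = √(2DS / (H(1 − d/p))) = √(2 × 181,060 × 181 / (11.8 × 0.8104)).
= √(65,543,720 / 9.5624) ≈ 2618.082.

Q* ≈ 2,618 bottles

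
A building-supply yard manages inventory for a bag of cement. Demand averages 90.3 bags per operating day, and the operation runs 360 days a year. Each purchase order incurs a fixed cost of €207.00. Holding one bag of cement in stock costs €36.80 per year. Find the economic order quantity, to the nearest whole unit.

Annual demand D = 90.3 × 360 = 32,508.
EOQ = √(2DS / H) = √(2 × 32,508 × 207 / 36.8).
= √(13,458,312 / 36.8) = √365,715 ≈ 604.744.

Q* ≈ 605 bags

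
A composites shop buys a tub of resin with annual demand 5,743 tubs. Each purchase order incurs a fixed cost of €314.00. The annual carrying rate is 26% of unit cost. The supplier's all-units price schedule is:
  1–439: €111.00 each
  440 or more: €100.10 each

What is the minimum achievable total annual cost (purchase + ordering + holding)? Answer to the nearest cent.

TC* ≈ €584,698.43

Holding cost per unit per year at price C is H = 0.26·C.
For each price level, check whether its EOQ is feasible; otherwise the best quantity at that price is the breakpoint.
EOQ at €111.00 = 353.5 (feasible in tier 1): TC = 5,743×€111.00 + (5,743/353.5)×314 + (353.5/2)×0.26×€111.00 = €647,675.28.
EOQ at €100.10 = 372.3 < 440, so use break Q=440: TC = 5,743×€100.10 + (5,743/440.0)×314 + (440.0/2)×0.26×€100.10 = €584,698.43.
Lowest total cost among the candidates is at Q = 440.0.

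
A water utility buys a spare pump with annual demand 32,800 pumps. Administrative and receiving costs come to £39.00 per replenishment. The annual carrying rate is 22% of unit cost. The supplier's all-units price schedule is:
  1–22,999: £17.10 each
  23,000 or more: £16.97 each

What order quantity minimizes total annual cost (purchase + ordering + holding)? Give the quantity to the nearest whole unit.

Q* ≈ 825 pumps

Holding cost per unit per year at price C is H = 0.22·C.
Evaluate total cost at each tier's feasible EOQ or, if the EOQ is below the tier, at the tier's minimum quantity.
EOQ at £17.10 = 824.7 (feasible in tier 1): TC = 32,800×£17.10 + (32,800/824.7)×39 + (824.7/2)×0.22×£17.10 = £563,982.37.
EOQ at £16.97 = 827.8 < 23000, so use break Q=23000: TC = 32,800×£16.97 + (32,800/23000.0)×39 + (23000.0/2)×0.22×£16.97 = £599,605.72.
Lowest total cost is £563,982.37 at Q = 824.7.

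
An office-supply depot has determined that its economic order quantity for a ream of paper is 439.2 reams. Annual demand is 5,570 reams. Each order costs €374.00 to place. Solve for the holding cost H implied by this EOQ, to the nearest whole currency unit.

H ≈ €22

Invert the EOQ relation Q*² = 2DS/H.
From Q* = √(2DS/H): H = 2DS / Q*² = 2 × 5,570 × 374 / 439.2² = 21.5989.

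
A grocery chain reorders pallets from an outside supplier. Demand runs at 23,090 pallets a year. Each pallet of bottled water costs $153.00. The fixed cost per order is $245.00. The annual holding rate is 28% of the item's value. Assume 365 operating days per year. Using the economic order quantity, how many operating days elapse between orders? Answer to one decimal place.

T ≈ 8.1 days

Holding cost H = 0.28 × $153.00 = $42.8400 per unit per year.
EOQ = √(2DS/H) = √(2 × 23,090 × 245 / 42.84) ≈ 513.91.
Cycle time = Q*/D × 365 = 513.91 / 23,090 × 365 ≈ 8.124 days.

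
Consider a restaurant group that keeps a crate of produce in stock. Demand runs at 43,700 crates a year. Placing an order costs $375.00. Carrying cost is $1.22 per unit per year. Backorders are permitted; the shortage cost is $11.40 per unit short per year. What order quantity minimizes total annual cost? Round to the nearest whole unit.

With planned backorders, Q* = √(2DS/H) · √((H+B)/B).
√(2DS/H) = √(2 × 43,700 × 375 / 1.22) = 5183.122.
√((H+B)/B) = √((1.22+11.4)/11.4) = 1.0521.
Q* ≈ 5453.417.

Q* ≈ 5,453 crates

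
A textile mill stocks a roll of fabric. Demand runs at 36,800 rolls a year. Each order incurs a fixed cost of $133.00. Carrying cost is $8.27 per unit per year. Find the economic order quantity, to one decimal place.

Q* ≈ 1,088.0 rolls

EOQ = √(2DS / H) = √(2 × 36,800 × 133 / 8.27).
= √(9,788,800 / 8.27) = √1,183,651.7533 ≈ 1087.958.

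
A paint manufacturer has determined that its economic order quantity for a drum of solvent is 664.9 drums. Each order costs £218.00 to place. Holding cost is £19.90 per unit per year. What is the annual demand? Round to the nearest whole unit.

D ≈ 20,178 drums per year

The basic EOQ model gives Q* = √(2DS/H); rearrange for the unknown.
From Q* = √(2DS/H): D = Q*²H / (2S) = 664.9² × 19.9 / (2 × 218) = 20178.053.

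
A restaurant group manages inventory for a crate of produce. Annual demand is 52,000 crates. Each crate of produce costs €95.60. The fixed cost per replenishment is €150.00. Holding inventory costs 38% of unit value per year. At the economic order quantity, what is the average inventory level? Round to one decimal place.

Holding cost H = 0.38 × €95.60 = €36.3280 per unit per year.
The optimal lot size = √(2DS/H) = √(2 × 52,000 × 150 / 36.328) ≈ 655.30.
Average inventory = Q*/2 ≈ 655.30 / 2 = 327.651.

Average inventory ≈ 327.7 crates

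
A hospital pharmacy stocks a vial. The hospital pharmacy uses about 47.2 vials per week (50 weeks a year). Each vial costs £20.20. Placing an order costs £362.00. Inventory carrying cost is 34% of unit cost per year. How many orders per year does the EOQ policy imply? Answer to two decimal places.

Annual demand D = 47.2 × 50 = 2,360.
Holding cost H = 0.34 × £20.20 = £6.8680 per unit per year.
The optimal lot size = √(2DS/H) = √(2 × 2,360 × 362 / 6.868) ≈ 498.78.
Orders per year = D / Q* = 2,360 / 498.78 ≈ 4.732.

N ≈ 4.73 orders per year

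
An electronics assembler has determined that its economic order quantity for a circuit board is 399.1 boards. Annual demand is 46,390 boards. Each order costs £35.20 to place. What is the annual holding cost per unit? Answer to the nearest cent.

H ≈ £20.50

Squaring Q* = √(2DS/H) gives Q*² = 2DS/H.
From Q* = √(2DS/H): H = 2DS / Q*² = 2 × 46,390 × 35.2 / 399.1² = 20.5038.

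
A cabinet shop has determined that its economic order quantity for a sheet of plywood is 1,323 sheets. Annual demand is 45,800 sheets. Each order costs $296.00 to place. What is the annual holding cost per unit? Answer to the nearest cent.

H ≈ $15.49

The basic EOQ model gives Q* = √(2DS/H); rearrange for the unknown.
From Q* = √(2DS/H): H = 2DS / Q*² = 2 × 45,800 × 296 / 1,323² = 15.4906.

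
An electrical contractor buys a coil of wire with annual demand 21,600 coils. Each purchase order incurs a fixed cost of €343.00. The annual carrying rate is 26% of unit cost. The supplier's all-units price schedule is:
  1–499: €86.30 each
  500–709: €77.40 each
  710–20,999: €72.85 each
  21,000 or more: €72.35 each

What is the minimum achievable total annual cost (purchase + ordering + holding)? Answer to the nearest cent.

TC* ≈ €1,590,312.92

Holding cost per unit per year at price C is H = 0.26·C.
Candidates are each tier's EOQ (if it falls in that tier) and each price-break quantity.
Tier 1 (€86.30): EOQ = 812.6 exceeds tier's upper bound 499, so this tier is dominated.
Tier 2 (€77.40): EOQ = 858.1 exceeds tier's upper bound 709, so this tier is dominated.
EOQ at €72.85 = 884.5 (feasible in tier 3): TC = 21,600×€72.85 + (21,600/884.5)×343 + (884.5/2)×0.26×€72.85 = €1,590,312.92.
EOQ at €72.35 = 887.5 < 21000, so use break Q=21000: TC = 21,600×€72.35 + (21,600/21000.0)×343 + (21000.0/2)×0.26×€72.35 = €1,760,628.30.
Lowest total cost among the candidates is at Q = 884.5.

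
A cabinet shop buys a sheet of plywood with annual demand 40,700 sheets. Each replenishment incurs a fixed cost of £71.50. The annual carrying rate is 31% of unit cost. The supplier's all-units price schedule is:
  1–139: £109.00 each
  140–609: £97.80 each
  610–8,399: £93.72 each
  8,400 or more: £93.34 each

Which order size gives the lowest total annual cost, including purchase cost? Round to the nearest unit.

Holding cost per unit per year at price C is H = 0.31·C.
Evaluate total cost at each tier's feasible EOQ or, if the EOQ is below the tier, at the tier's minimum quantity.
Tier 1 (£109.00): EOQ = 415.0 exceeds tier's upper bound 139, so this tier is dominated.
EOQ at £97.80 = 438.1 (feasible in tier 2): TC = 40,700×£97.80 + (40,700/438.1)×71.5 + (438.1/2)×0.31×£97.80 = £3,993,743.59.
EOQ at £93.72 = 447.6 < 610, so use break Q=610: TC = 40,700×£93.72 + (40,700/610.0)×71.5 + (610.0/2)×0.31×£93.72 = £3,828,035.80.
EOQ at £93.34 = 448.5 < 8400, so use break Q=8400: TC = 40,700×£93.34 + (40,700/8400.0)×71.5 + (8400.0/2)×0.31×£93.34 = £3,920,813.11.
Lowest total cost is £3,828,035.80 at Q = 610.0.

Q* ≈ 610 sheets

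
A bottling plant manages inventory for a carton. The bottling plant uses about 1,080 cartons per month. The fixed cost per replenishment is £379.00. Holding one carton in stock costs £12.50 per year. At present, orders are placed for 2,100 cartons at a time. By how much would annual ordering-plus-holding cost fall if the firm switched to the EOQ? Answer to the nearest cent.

Extra cost ≈ £4,382.64 per year

Annual demand D = 1,080 × 12 = 12,960.
EOQ = √(2DS/H) = √(2 × 12,960 × 379 / 12.5) ≈ 886.51.
Cost at Q* = (D/Q*)S + (Q*/2)H = √(2DSH) ≈ £11,081.34.
Cost at Q = 2,100: (12,960/2,100)×379 + (2,100/2)×12.5 = £2,338.97 + £13,125.00 = £15,463.97.
Excess = £15,463.97 − £11,081.34 = £4,382.64.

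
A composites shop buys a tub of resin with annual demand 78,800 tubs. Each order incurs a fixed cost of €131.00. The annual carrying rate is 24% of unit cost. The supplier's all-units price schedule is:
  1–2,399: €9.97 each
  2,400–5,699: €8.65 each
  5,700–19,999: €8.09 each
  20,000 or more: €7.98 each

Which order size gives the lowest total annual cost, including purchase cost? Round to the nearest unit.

Holding cost per unit per year at price C is H = 0.24·C.
Candidates are each tier's EOQ (if it falls in that tier) and each price-break quantity.
Tier 1 (€9.97): EOQ = 2937.4 exceeds tier's upper bound 2399, so this tier is dominated.
EOQ at €8.65 = 3153.6 (feasible in tier 2): TC = 78,800×€8.65 + (78,800/3153.6)×131 + (3153.6/2)×0.24×€8.65 = €688,166.78.
EOQ at €8.09 = 3260.9 < 5700, so use break Q=5700: TC = 78,800×€8.09 + (78,800/5700.0)×131 + (5700.0/2)×0.24×€8.09 = €644,836.58.
EOQ at €7.98 = 3283.3 < 20000, so use break Q=20000: TC = 78,800×€7.98 + (78,800/20000.0)×131 + (20000.0/2)×0.24×€7.98 = €648,492.14.
Lowest total cost is €644,836.58 at Q = 5700.0.

Q* ≈ 5,700 tubs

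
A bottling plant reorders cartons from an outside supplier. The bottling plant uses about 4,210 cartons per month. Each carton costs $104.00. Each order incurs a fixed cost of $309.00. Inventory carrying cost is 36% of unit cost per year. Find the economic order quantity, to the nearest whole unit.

Q* ≈ 913 cartons

Annual demand D = 4,210 × 12 = 50,520.
Holding cost H = 0.36 × $104.00 = $37.4400 per unit per year.
EOQ = √(2DS / H) = √(2 × 50,520 × 309 / 37.44).
= √(31,221,360 / 37.44) = √833,903.8462 ≈ 913.183.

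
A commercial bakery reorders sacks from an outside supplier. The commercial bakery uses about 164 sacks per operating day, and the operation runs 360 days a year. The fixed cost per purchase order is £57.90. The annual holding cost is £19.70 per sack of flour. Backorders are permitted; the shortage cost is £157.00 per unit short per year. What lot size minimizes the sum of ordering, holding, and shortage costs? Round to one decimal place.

Annual demand D = 164 × 360 = 59,040.
With planned backorders, Q* = √(2DS/H) · √((H+B)/B).
√(2DS/H) = √(2 × 59,040 × 57.9 / 19.7) = 589.107.
√((H+B)/B) = √((19.7+157)/157) = 1.0609.
Q* ≈ 624.975.

Q* ≈ 625.0 sacks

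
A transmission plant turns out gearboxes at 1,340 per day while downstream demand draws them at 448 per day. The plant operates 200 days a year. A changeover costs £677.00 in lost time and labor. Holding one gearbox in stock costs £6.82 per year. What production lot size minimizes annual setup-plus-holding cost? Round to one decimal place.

Annual demand D = 448 × 200 = 89,600.
Production build-up factor (1 − d/p) = 1 − 448/1,340 = 0.6657.
Q* = √(2DS / (H(1 − d/p))) = √(2 × 89,600 × 677 / (6.82 × 0.6657)).
= √(121,318,400 / 4.5399) ≈ 5169.412.

Q* ≈ 5,169.4 gearboxes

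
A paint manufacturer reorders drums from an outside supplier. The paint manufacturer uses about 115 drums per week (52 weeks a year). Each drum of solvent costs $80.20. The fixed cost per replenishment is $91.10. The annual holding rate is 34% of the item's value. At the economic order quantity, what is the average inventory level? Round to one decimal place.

Average inventory ≈ 99.9 drums

Annual demand D = 115 × 52 = 5,980.
Holding cost H = 0.34 × $80.20 = $27.2680 per unit per year.
EOQ = √(2DS/H) = √(2 × 5,980 × 91.1 / 27.268) ≈ 199.89.
Average inventory = Q*/2 ≈ 199.89 / 2 = 99.947.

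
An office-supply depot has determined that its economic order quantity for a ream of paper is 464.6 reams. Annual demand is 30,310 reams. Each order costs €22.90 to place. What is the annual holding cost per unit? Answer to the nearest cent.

Invert the EOQ relation Q*² = 2DS/H.
From Q* = √(2DS/H): H = 2DS / Q*² = 2 × 30,310 × 22.9 / 464.6² = 6.4312.

H ≈ €6.43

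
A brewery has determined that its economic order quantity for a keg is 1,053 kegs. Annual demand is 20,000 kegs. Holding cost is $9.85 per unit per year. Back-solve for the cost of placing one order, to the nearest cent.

Squaring Q* = √(2DS/H) gives Q*² = 2DS/H.
From Q* = √(2DS/H): S = Q*²H / (2D) = 1,053² × 9.85 / (2 × 20,000) = 273.0442.

S ≈ $273.04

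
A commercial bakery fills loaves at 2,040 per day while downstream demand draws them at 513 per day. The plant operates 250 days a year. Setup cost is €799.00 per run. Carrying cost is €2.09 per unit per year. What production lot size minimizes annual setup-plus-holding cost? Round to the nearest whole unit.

Annual demand D = 513 × 250 = 128,250.
Production build-up factor (1 − d/p) = 1 − 513/2,040 = 0.7485.
Q* = √(2DS / (H(1 − d/p))) = √(2 × 128,250 × 799 / (2.09 × 0.7485)).
= √(204,943,500 / 1.5644) ≈ 11445.625.

Q* ≈ 11,446 loaves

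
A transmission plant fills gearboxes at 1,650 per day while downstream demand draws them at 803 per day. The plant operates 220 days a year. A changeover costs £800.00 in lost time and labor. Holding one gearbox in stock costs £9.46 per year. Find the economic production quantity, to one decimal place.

Q* ≈ 7,629.3 gearboxes

Annual demand D = 803 × 220 = 176,660.
Production build-up factor (1 − d/p) = 1 − 803/1,650 = 0.5133.
Q* = √(2DS / (H(1 − d/p))) = √(2 × 176,660 × 800 / (9.46 × 0.5133)).
= √(282,656,000 / 4.8561) ≈ 7629.284.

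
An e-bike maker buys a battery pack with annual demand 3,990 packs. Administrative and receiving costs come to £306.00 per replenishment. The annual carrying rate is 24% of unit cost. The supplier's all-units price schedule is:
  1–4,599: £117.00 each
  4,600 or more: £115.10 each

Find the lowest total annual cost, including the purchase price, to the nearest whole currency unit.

Holding cost per unit per year at price C is H = 0.24·C.
For each price level, check whether its EOQ is feasible; otherwise the best quantity at that price is the breakpoint.
EOQ at £117.00 = 294.9 (feasible in tier 1): TC = 3,990×£117.00 + (3,990/294.9)×306 + (294.9/2)×0.24×£117.00 = £475,110.58.
EOQ at £115.10 = 297.3 < 4600, so use break Q=4600: TC = 3,990×£115.10 + (3,990/4600.0)×306 + (4600.0/2)×0.24×£115.10 = £523,049.62.
Lowest total cost among the candidates is at Q = 294.9.

TC* ≈ £475,111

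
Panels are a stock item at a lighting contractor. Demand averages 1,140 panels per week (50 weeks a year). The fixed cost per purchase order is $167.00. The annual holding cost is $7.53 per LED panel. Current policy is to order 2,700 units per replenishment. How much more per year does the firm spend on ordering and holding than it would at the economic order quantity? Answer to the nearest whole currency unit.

Extra cost ≈ $1,718 per year

Annual demand D = 1,140 × 50 = 57,000.
EOQ = √(2DS/H) = √(2 × 57,000 × 167 / 7.53) ≈ 1590.06.
Cost at Q* = (D/Q*)S + (Q*/2)H = √(2DSH) ≈ $11,973.14.
Cost at Q = 2,700: (57,000/2,700)×167 + (2,700/2)×7.53 = $3,525.56 + $10,165.50 = $13,691.06.
Excess = $13,691.06 − $11,973.14 = $1,717.91.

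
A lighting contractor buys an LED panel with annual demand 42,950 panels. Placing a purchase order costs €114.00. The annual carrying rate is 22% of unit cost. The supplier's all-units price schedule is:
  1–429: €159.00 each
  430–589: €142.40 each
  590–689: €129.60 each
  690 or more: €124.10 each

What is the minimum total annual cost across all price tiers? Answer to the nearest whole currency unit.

TC* ≈ €5,346,610

Holding cost per unit per year at price C is H = 0.22·C.
For each price level, check whether its EOQ is feasible; otherwise the best quantity at that price is the breakpoint.
Tier 1 (€159.00): EOQ = 529.1 exceeds tier's upper bound 429, so this tier is dominated.
EOQ at €142.40 = 559.1 (feasible in tier 2): TC = 42,950×€142.40 + (42,950/559.1)×114 + (559.1/2)×0.22×€142.40 = €6,133,595.21.
EOQ at €129.60 = 586.1 < 590, so use break Q=590: TC = 42,950×€129.60 + (42,950/590.0)×114 + (590.0/2)×0.22×€129.60 = €5,583,029.85.
EOQ at €124.10 = 598.9 < 690, so use break Q=690: TC = 42,950×€124.10 + (42,950/690.0)×114 + (690.0/2)×0.22×€124.10 = €5,346,610.28.
Lowest total cost among the candidates is at Q = 690.0.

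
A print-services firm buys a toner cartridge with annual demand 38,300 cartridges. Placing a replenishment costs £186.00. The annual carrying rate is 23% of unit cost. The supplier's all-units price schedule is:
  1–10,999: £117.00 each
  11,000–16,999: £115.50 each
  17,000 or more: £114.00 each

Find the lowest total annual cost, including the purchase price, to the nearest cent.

TC* ≈ £4,500,680.68

Holding cost per unit per year at price C is H = 0.23·C.
Candidates are each tier's EOQ (if it falls in that tier) and each price-break quantity.
EOQ at £117.00 = 727.6 (feasible in tier 1): TC = 38,300×£117.00 + (38,300/727.6)×186 + (727.6/2)×0.23×£117.00 = £4,500,680.68.
EOQ at £115.50 = 732.3 < 11000, so use break Q=11000: TC = 38,300×£115.50 + (38,300/11000.0)×186 + (11000.0/2)×0.23×£115.50 = £4,570,405.12.
EOQ at £114.00 = 737.1 < 17000, so use break Q=17000: TC = 38,300×£114.00 + (38,300/17000.0)×186 + (17000.0/2)×0.23×£114.00 = £4,589,489.05.
Lowest total cost among the candidates is at Q = 727.6.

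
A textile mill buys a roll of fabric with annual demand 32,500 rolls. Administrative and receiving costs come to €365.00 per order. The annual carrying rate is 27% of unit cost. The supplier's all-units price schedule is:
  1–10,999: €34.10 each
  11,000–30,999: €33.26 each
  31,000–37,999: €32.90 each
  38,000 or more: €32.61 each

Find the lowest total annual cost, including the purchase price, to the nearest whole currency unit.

TC* ≈ €1,123,030

Holding cost per unit per year at price C is H = 0.27·C.
Candidates are each tier's EOQ (if it falls in that tier) and each price-break quantity.
EOQ at €34.10 = 1605.3 (feasible in tier 1): TC = 32,500×€34.10 + (32,500/1605.3)×365 + (1605.3/2)×0.27×€34.10 = €1,123,029.58.
EOQ at €33.26 = 1625.4 < 11000, so use break Q=11000: TC = 32,500×€33.26 + (32,500/11000.0)×365 + (11000.0/2)×0.27×€33.26 = €1,131,419.51.
EOQ at €32.90 = 1634.3 < 31000, so use break Q=31000: TC = 32,500×€32.90 + (32,500/31000.0)×365 + (31000.0/2)×0.27×€32.90 = €1,207,319.16.
EOQ at €32.61 = 1641.5 < 38000, so use break Q=38000: TC = 32,500×€32.61 + (32,500/38000.0)×365 + (38000.0/2)×0.27×€32.61 = €1,227,426.47.
Lowest total cost among the candidates is at Q = 1605.3.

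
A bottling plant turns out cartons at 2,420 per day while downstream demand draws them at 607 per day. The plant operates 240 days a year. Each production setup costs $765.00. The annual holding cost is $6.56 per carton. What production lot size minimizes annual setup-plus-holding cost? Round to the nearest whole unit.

Annual demand D = 607 × 240 = 145,680.
Production build-up factor (1 − d/p) = 1 − 607/2,420 = 0.7492.
Q* = √(2DS / (H(1 − d/p))) = √(2 × 145,680 × 765 / (6.56 × 0.7492)).
= √(222,890,400 / 4.9146) ≈ 6734.456.

Q* ≈ 6,734 cartons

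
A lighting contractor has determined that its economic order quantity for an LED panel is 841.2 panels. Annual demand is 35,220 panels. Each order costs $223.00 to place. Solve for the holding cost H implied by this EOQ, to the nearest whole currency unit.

H ≈ $22

The basic EOQ model gives Q* = √(2DS/H); rearrange for the unknown.
From Q* = √(2DS/H): H = 2DS / Q*² = 2 × 35,220 × 223 / 841.2² = 22.1986.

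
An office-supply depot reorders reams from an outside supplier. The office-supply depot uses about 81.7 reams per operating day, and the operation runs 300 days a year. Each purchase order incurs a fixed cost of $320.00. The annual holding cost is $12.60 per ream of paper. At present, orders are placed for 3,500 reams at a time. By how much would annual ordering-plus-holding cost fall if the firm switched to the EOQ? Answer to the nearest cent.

Extra cost ≈ $10,232.16 per year

Annual demand D = 81.7 × 300 = 24,510.
EOQ = √(2DS/H) = √(2 × 24,510 × 320 / 12.6) ≈ 1115.77.
Cost at Q* = (D/Q*)S + (Q*/2)H = √(2DSH) ≈ $14,058.76.
Cost at Q = 3,500: (24,510/3,500)×320 + (3,500/2)×12.6 = $2,240.91 + $22,050.00 = $24,290.91.
Excess = $24,290.91 − $14,058.76 = $10,232.16.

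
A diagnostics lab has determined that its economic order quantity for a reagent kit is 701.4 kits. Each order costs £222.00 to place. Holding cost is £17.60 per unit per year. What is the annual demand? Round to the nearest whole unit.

Squaring Q* = √(2DS/H) gives Q*² = 2DS/H.
From Q* = √(2DS/H): D = Q*²H / (2S) = 701.4² × 17.6 / (2 × 222) = 19501.195.

D ≈ 19,501 kits per year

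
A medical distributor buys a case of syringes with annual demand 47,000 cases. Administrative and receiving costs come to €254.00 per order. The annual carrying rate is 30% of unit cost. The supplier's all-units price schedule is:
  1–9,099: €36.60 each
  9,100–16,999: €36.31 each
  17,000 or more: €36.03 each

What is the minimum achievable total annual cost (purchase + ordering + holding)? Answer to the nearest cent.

TC* ≈ €1,736,391.31

Holding cost per unit per year at price C is H = 0.30·C.
Candidates are each tier's EOQ (if it falls in that tier) and each price-break quantity.
EOQ at €36.60 = 1474.6 (feasible in tier 1): TC = 47,000×€36.60 + (47,000/1474.6)×254 + (1474.6/2)×0.30×€36.60 = €1,736,391.31.
EOQ at €36.31 = 1480.5 < 9100, so use break Q=9100: TC = 47,000×€36.31 + (47,000/9100.0)×254 + (9100.0/2)×0.30×€36.31 = €1,757,445.02.
EOQ at €36.03 = 1486.2 < 17000, so use break Q=17000: TC = 47,000×€36.03 + (47,000/17000.0)×254 + (17000.0/2)×0.30×€36.03 = €1,785,988.74.
Lowest total cost among the candidates is at Q = 1474.6.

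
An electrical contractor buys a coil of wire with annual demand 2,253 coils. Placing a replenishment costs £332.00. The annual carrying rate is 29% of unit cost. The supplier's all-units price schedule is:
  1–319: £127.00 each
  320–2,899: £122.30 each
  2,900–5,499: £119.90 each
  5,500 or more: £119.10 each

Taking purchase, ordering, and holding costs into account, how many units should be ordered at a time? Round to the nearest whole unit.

Holding cost per unit per year at price C is H = 0.29·C.
Candidates are each tier's EOQ (if it falls in that tier) and each price-break quantity.
EOQ at £127.00 = 201.5 (feasible in tier 1): TC = 2,253×£127.00 + (2,253/201.5)×332 + (201.5/2)×0.29×£127.00 = £293,553.76.
EOQ at £122.30 = 205.4 < 320, so use break Q=320: TC = 2,253×£122.30 + (2,253/320.0)×332 + (320.0/2)×0.29×£122.30 = £283,554.11.
EOQ at £119.90 = 207.4 < 2900, so use break Q=2900: TC = 2,253×£119.90 + (2,253/2900.0)×332 + (2900.0/2)×0.29×£119.90 = £320,810.58.
EOQ at £119.10 = 208.1 < 5500, so use break Q=5500: TC = 2,253×£119.10 + (2,253/5500.0)×332 + (5500.0/2)×0.29×£119.10 = £363,450.55.
Lowest total cost is £283,554.11 at Q = 320.0.

Q* ≈ 320 coils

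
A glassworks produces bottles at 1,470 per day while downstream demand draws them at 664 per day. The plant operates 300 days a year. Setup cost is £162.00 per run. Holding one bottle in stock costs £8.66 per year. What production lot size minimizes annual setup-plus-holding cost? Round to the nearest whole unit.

Q* ≈ 3,687 bottles

Annual demand D = 664 × 300 = 199,200.
Production build-up factor (1 − d/p) = 1 − 664/1,470 = 0.5483.
Q* = √(2DS / (H(1 − d/p))) = √(2 × 199,200 × 162 / (8.66 × 0.5483)).
= √(64,540,800 / 4.7483) ≈ 3686.798.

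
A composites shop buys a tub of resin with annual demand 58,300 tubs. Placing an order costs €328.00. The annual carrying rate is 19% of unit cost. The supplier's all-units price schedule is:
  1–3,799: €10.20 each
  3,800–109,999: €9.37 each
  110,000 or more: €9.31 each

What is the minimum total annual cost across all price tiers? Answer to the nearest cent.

TC* ≈ €554,522.50

Holding cost per unit per year at price C is H = 0.19·C.
Candidates are each tier's EOQ (if it falls in that tier) and each price-break quantity.
Tier 1 (€10.20): EOQ = 4442.3 exceeds tier's upper bound 3799, so this tier is dominated.
EOQ at €9.37 = 4634.9 (feasible in tier 2): TC = 58,300×€9.37 + (58,300/4634.9)×328 + (4634.9/2)×0.19×€9.37 = €554,522.50.
EOQ at €9.31 = 4649.8 < 110000, so use break Q=110000: TC = 58,300×€9.31 + (58,300/110000.0)×328 + (110000.0/2)×0.19×€9.31 = €640,236.34.
Lowest total cost among the candidates is at Q = 4634.9.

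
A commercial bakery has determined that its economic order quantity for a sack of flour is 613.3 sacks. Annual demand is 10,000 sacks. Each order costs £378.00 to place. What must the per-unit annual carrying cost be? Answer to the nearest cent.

The basic EOQ model gives Q* = √(2DS/H); rearrange for the unknown.
From Q* = √(2DS/H): H = 2DS / Q*² = 2 × 10,000 × 378 / 613.3² = 20.0991.

H ≈ £20.10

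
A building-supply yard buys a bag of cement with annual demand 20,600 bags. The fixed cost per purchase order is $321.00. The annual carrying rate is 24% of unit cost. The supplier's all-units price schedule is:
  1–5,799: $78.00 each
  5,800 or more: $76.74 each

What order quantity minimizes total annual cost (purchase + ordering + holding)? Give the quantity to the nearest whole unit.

Q* ≈ 841 bags

Holding cost per unit per year at price C is H = 0.24·C.
Evaluate total cost at each tier's feasible EOQ or, if the EOQ is below the tier, at the tier's minimum quantity.
EOQ at $78.00 = 840.5 (feasible in tier 1): TC = 20,600×$78.00 + (20,600/840.5)×321 + (840.5/2)×0.24×$78.00 = $1,622,534.54.
EOQ at $76.74 = 847.4 < 5800, so use break Q=5800: TC = 20,600×$76.74 + (20,600/5800.0)×321 + (5800.0/2)×0.24×$76.74 = $1,635,395.14.
Lowest total cost is $1,622,534.54 at Q = 840.5.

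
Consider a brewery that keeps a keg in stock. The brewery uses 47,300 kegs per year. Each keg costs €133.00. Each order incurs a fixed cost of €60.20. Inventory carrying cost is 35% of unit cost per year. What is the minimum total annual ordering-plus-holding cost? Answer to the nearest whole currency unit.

TC* ≈ €16,282

Holding cost H = 0.35 × €133.00 = €46.5500 per unit per year.
The optimal lot size = √(2DS/H) = √(2 × 47,300 × 60.2 / 46.55) ≈ 349.77.
At Q*, ordering cost (D/Q*)S equals holding cost (Q*/2)H, each = √(DSH/2).
Minimum total = √(2DSH) = √(2 × 47,300 × 60.2 × 46.55) ≈ 16281.847.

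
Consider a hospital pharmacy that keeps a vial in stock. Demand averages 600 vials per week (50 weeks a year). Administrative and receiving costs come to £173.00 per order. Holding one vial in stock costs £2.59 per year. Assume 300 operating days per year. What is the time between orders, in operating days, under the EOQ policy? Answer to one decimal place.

T ≈ 20.0 days

Annual demand D = 600 × 50 = 30,000.
The optimal lot size = √(2DS/H) = √(2 × 30,000 × 173 / 2.59) ≈ 2001.93.
Cycle time = Q*/D × 300 = 2001.93 / 30,000 × 300 ≈ 20.019 days.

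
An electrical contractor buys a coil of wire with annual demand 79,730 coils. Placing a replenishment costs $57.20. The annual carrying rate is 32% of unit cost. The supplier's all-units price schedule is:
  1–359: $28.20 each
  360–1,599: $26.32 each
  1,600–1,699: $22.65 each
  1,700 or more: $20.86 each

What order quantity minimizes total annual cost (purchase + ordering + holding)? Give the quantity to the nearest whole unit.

Q* ≈ 1,700 coils

Holding cost per unit per year at price C is H = 0.32·C.
Evaluate total cost at each tier's feasible EOQ or, if the EOQ is below the tier, at the tier's minimum quantity.
Tier 1 ($28.20): EOQ = 1005.4 exceeds tier's upper bound 359, so this tier is dominated.
EOQ at $26.32 = 1040.7 (feasible in tier 2): TC = 79,730×$26.32 + (79,730/1040.7)×57.2 + (1040.7/2)×0.32×$26.32 = $2,107,258.40.
EOQ at $22.65 = 1121.8 < 1600, so use break Q=1600: TC = 79,730×$22.65 + (79,730/1600.0)×57.2 + (1600.0/2)×0.32×$22.65 = $1,814,533.25.
EOQ at $20.86 = 1168.9 < 1700, so use break Q=1700: TC = 79,730×$20.86 + (79,730/1700.0)×57.2 + (1700.0/2)×0.32×$20.86 = $1,671,524.40.
Lowest total cost is $1,671,524.40 at Q = 1700.0.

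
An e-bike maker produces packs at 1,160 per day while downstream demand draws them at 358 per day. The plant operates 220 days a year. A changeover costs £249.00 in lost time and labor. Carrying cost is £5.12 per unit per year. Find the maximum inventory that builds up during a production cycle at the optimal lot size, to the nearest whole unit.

Annual demand D = 358 × 220 = 78,760.
Production build-up factor (1 − d/p) = 1 − 358/1,160 = 0.6914.
Q* = √(2DS / (H(1 − d/p))) = √(2 × 78,760 × 249 / (5.12 × 0.6914)).
= √(39,222,480 / 3.5399) ≈ 3328.698.
Maximum inventory = Q*(1 − d/p) = 3328.698 × 0.6914 ≈ 2301.393.

I_max ≈ 2,301 packs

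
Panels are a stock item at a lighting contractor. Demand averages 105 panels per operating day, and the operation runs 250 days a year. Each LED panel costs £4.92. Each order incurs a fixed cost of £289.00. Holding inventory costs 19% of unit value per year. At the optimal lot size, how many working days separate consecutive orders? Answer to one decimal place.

T ≈ 38.4 days

Annual demand D = 105 × 250 = 26,250.
Holding cost H = 0.19 × £4.92 = £0.9348 per unit per year.
Q* = √(2DS/H) = √(2 × 26,250 × 289 / 0.9348) ≈ 4028.74.
Cycle time = Q*/D × 250 = 4028.74 / 26,250 × 250 ≈ 38.369 days.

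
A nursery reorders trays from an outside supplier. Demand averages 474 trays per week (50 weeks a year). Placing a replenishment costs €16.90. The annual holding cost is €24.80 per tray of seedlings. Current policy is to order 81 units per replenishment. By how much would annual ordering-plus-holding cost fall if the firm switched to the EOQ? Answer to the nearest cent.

Annual demand D = 474 × 50 = 23,700.
EOQ = √(2DS/H) = √(2 × 23,700 × 16.9 / 24.8) ≈ 179.72.
Cost at Q* = (D/Q*)S + (Q*/2)H = √(2DSH) ≈ €4,457.16.
Cost at Q = 81: (23,700/81)×16.9 + (81/2)×24.8 = €4,944.81 + €1,004.40 = €5,949.21.
Excess = €5,949.21 − €4,457.16 = €1,492.05.

Extra cost ≈ €1,492.05 per year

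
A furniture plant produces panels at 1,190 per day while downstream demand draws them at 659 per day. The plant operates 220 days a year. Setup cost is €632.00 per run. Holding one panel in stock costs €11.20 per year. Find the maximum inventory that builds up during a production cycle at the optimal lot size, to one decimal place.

I_max ≈ 2,702.0 panels

Annual demand D = 659 × 220 = 144,980.
Production build-up factor (1 − d/p) = 1 − 659/1,190 = 0.4462.
Q* = √(2DS / (H(1 − d/p))) = √(2 × 144,980 × 632 / (11.2 × 0.4462)).
= √(183,254,720 / 4.9976) ≈ 6055.427.
Maximum inventory = Q*(1 − d/p) = 6055.427 × 0.4462 ≈ 2702.044.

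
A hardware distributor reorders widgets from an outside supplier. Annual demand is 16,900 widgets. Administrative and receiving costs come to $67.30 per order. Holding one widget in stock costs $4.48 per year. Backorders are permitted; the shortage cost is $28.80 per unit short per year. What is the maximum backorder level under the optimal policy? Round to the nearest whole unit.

S* ≈ 103 widgets

With planned backorders, Q* = √(2DS/H) · √((H+B)/B).
√(2DS/H) = √(2 × 16,900 × 67.3 / 4.48) = 712.569.
√((H+B)/B) = √((4.48+28.8)/28.8) = 1.0750.
Q* ≈ 765.989.
S* = Q* · H/(H+B) = 765.989 × 4.48/33.28 ≈ 103.114.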